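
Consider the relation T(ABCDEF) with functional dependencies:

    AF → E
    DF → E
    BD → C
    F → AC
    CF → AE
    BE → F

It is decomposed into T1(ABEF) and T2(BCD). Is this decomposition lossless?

Common attributes: T1 ∩ T2 = {B}.
No dependency enlarges {B}, so (B)⁺ = {B}.
The closure contains neither all of T1 = {ABEF} nor all of T2 = {BCD}, so the common attributes are not a superkey of either fragment. The join is lossy.

No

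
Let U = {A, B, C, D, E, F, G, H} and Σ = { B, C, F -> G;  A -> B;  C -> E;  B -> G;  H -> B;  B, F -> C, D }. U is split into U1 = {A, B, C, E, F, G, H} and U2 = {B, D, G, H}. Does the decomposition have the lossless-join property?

Common attributes: U1 ∩ U2 = {B, G, H}.
No dependency enlarges {B, G, H}, so (B, G, H)⁺ = {B, G, H}.
The closure contains neither all of U1 = {A, B, C, E, F, G, H} nor all of U2 = {B, D, G, H}, so the common attributes are not a superkey of either fragment. The join is lossy.

No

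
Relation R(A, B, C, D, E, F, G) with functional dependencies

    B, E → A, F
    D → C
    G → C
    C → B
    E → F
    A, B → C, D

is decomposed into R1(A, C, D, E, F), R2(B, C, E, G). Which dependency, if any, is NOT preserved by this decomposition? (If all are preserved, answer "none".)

A, B → C, D

Check A, B → C, D: no single fragment contains all of {A, B, C, D}, and the restricted closure of {A, B} across the fragments never reaches {C, D}.
B, E → A, F is preserved.
D → C is preserved.
G → C is preserved.
C → B is preserved.
E → F is preserved.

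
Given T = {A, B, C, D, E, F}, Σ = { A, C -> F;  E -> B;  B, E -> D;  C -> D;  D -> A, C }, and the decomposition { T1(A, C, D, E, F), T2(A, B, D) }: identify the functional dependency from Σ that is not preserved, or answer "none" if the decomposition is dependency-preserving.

E -> B

Check E → B: no single fragment contains all of {B, E}, and the restricted closure of {E} across the fragments never reaches {B}.
A, C → F is preserved.
B, E → D is preserved.
C → D is preserved.
D → A, C is preserved.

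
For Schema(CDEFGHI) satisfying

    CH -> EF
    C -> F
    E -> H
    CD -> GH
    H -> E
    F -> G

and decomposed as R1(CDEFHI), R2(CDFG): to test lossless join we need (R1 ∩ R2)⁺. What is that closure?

CDEFGH

R1 ∩ R2 = {CDF}.
CD → GH applies, adding GH
H → E applies, adding E
Closure: {CDEFGH}.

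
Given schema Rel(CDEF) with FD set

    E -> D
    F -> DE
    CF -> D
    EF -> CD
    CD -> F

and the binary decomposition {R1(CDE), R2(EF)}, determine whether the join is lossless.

Common attributes: R1 ∩ R2 = {E}.
Closure of {E}: E → D applies, adding D. So (E)⁺ = {DE}.
The closure contains neither all of R1 = {CDE} nor all of R2 = {EF}, so the common attributes are not a superkey of either fragment. The join is lossy.

No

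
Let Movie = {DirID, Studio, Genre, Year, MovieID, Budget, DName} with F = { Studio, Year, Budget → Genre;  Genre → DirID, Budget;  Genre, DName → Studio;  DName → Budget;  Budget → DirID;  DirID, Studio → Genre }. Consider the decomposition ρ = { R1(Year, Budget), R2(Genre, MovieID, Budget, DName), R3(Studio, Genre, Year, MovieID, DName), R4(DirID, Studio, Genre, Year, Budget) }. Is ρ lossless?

Chase test. Columns are DirID, Studio, Genre, Year, MovieID, Budget, DName; row i has aⱼ where attribute j ∈ Ri, else bᵢⱼ.
Initial tableau (one row per fragment):
  row 1: b11 b12 b13 a4 b15 a6 b17
  row 2: b21 b22 a3 b24 a5 a6 a7
  row 3: b31 a2 a3 a4 a5 b36 a7
  row 4: a1 a2 a3 a4 b45 a6 b47
Rows 2 and 3 agree on Genre; apply Genre→DirID, Budget and equate their DirID, Budget entries.
Rows 2 and 4 agree on Genre; apply Genre→DirID, Budget and equate their DirID, Budget entries.
Rows 2 and 3 agree on Genre, DName; apply Genre, DName→Studio and equate their Studio entries.
Rows 1 and 2 agree on Budget; apply Budget→DirID and equate their DirID entries.
Row 3 is now all distinguished symbols — the join is lossless.

Yes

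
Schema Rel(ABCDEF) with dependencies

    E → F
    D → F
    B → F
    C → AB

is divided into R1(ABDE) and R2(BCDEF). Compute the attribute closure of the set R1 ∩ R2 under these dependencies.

BDEF

R1 ∩ R2 = {BDE}.
E → F applies, adding F
Closure: {BDEF}.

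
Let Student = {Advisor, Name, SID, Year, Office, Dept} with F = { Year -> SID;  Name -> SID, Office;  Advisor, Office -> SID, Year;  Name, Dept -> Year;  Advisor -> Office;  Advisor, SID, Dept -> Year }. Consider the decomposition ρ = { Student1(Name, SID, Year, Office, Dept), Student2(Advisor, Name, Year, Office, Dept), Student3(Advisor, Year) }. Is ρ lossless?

Chase test. Columns are Advisor, Name, SID, Year, Office, Dept; row i has aⱼ where attribute j ∈ Studenti, else bᵢⱼ.
Initial tableau (one row per fragment):
  row 1: b11 a2 a3 a4 a5 a6
  row 2: a1 a2 b23 a4 a5 a6
  row 3: a1 b32 b33 a4 b35 b36
Rows 1 and 2 agree on Year; apply Year→SID and equate their SID entries.
Rows 1 and 3 agree on Year; apply Year→SID and equate their SID entries.
Rows 2 and 3 agree on Advisor; apply Advisor→Office and equate their Office entries.
Row 2 is now all distinguished symbols — the join is lossless.

Yes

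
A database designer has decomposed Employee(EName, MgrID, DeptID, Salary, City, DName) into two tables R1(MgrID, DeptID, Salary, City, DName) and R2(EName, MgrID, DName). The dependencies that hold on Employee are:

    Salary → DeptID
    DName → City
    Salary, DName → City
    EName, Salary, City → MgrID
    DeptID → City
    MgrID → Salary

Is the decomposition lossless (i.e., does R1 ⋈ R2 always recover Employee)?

Common attributes: R1 ∩ R2 = {MgrID, DName}.
Closure of {MgrID, DName}: DName → City applies, adding City; MgrID → Salary applies, adding Salary; Salary → DeptID applies, adding DeptID. So (MgrID, DName)⁺ = {MgrID, DeptID, Salary, City, DName}.
This closure contains every attribute of R1, so R1 ∩ R2 → R1. The join is lossless.

Yes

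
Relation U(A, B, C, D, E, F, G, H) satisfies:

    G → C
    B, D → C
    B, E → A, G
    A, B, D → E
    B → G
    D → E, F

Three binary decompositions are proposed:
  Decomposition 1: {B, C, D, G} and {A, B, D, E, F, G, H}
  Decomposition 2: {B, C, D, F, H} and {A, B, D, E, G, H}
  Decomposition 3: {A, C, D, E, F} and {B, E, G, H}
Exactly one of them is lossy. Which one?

Decomposition 1: common = {B, D, G}, closure = {A, B, C, D, E, F, G} → lossless.
Decomposition 2: common = {B, D, H}, closure = {A, B, C, D, E, F, G, H} → lossless.
Decomposition 3: common = {E}, closure = {E} → lossy.

Decomposition 3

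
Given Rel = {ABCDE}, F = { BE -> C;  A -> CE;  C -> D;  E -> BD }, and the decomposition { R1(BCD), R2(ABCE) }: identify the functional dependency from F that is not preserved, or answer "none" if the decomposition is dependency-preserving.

BE → C lies within R2.
A → CE lies within R2.
C → D lies within R1.
E → BD: restricted closure across fragments reaches BD.
Every dependency is enforceable on the fragments, so the decomposition is dependency-preserving.

none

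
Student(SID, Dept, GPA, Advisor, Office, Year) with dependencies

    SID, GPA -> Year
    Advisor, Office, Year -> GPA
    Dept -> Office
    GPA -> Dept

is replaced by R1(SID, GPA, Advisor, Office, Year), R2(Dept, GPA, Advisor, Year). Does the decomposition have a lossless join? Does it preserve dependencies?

Lossless test: (GPA, Advisor, Year)⁺ = {Dept, GPA, Advisor, Office, Year}, which contains all of one fragment — lossless.
Dependency preservation: the restricted closure of {Dept} across the fragments never reaches {Office}, so Dept → Office cannot be enforced without a join — not preserved.

lossless but not dependency-preserving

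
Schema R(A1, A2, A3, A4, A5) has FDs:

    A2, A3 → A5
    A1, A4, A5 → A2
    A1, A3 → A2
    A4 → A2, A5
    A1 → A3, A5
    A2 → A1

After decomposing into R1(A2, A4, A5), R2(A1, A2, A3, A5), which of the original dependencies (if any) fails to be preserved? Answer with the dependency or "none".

A2, A3 → A5 lies within R2.
A1, A4, A5 → A2: restricted closure across fragments reaches A2.
A1, A3 → A2 lies within R2.
A4 → A2, A5 lies within R1.
A1 → A3, A5 lies within R2.
A2 → A1 lies within R2.
Every dependency is enforceable on the fragments, so the decomposition is dependency-preserving.

none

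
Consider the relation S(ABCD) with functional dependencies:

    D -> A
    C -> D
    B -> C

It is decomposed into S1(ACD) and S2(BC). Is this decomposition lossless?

Yes

Common attributes: S1 ∩ S2 = {C}.
Closure of {C}: C → D applies, adding D; D → A applies, adding A. So (C)⁺ = {ACD}.
This closure contains every attribute of S1, so S1 ∩ S2 → S1. The join is lossless.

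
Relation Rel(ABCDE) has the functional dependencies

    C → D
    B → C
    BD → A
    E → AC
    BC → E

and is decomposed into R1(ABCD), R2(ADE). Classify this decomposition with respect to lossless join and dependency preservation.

lossy and not dependency-preserving

Lossless test: (AD)⁺ = {AD}, which is a superkey of neither fragment — lossy.
Dependency preservation: the restricted closure of {E} across the fragments never reaches {AC}, so E → AC cannot be enforced without a join — not preserved.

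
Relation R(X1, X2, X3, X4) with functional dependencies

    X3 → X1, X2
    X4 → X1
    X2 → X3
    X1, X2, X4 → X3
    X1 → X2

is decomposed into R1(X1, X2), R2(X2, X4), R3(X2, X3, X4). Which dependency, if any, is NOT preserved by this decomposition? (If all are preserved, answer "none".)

none

X3 → X1, X2: restricted closure across fragments reaches X1, X2.
X4 → X1: restricted closure across fragments reaches X1.
X2 → X3 lies within R3.
X1, X2, X4 → X3: restricted closure across fragments reaches X3.
X1 → X2 lies within R1.
Every dependency is enforceable on the fragments, so the decomposition is dependency-preserving.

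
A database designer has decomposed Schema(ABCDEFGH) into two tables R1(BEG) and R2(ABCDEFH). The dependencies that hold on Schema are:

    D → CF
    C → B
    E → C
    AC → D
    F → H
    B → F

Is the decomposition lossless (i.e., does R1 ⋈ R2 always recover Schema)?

No

Common attributes: R1 ∩ R2 = {BE}.
Closure of {BE}: E → C applies, adding C; B → F applies, adding F; F → H applies, adding H. So (BE)⁺ = {BCEFH}.
The closure contains neither all of R1 = {BEG} nor all of R2 = {ABCDEFH}, so the common attributes are not a superkey of either fragment. The join is lossy.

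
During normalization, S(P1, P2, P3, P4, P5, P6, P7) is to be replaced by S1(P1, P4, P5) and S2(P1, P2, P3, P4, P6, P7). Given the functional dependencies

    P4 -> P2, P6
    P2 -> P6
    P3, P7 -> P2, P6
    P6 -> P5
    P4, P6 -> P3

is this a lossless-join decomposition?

Common attributes: S1 ∩ S2 = {P1, P4}.
Closure of {P1, P4}: P4 → P2, P6 applies, adding P2, P6; P6 → P5 applies, adding P5; P4, P6 → P3 applies, adding P3. So (P1, P4)⁺ = {P1, P2, P3, P4, P5, P6}.
This closure contains every attribute of S1, so S1 ∩ S2 → S1. The join is lossless.

Yes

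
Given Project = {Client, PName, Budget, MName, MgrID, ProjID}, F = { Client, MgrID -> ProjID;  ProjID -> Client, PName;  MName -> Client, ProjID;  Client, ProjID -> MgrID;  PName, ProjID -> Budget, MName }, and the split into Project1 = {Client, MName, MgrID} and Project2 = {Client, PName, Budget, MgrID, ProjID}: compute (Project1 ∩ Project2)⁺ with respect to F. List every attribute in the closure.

Client, PName, Budget, MName, MgrID, ProjID

Project1 ∩ Project2 = {Client, MgrID}.
Client, MgrID → ProjID applies, adding ProjID
ProjID → Client, PName applies, adding PName
PName, ProjID → Budget, MName applies, adding Budget, MName
Closure: {Client, PName, Budget, MName, MgrID, ProjID}.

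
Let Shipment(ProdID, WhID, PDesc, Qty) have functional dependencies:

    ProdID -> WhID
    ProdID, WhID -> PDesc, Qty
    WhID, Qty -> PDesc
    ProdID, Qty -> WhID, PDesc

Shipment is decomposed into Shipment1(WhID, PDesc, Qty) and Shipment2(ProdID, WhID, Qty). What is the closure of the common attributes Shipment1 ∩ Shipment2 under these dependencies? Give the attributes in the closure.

Shipment1 ∩ Shipment2 = {WhID, Qty}.
WhID, Qty → PDesc applies, adding PDesc
Closure: {WhID, PDesc, Qty}.

WhID, PDesc, Qty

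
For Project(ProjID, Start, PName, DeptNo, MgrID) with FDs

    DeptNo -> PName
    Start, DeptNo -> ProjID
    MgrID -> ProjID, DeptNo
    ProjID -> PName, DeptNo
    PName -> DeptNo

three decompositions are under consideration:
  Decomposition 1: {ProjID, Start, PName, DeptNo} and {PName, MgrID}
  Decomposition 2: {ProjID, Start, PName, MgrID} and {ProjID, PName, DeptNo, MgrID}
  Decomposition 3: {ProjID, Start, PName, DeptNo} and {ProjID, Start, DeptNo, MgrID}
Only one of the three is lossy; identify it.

Decomposition 1: common = {PName}, closure = {PName, DeptNo} → lossy.
Decomposition 2: common = {ProjID, PName, MgrID}, closure = {ProjID, PName, DeptNo, MgrID} → lossless.
Decomposition 3: common = {ProjID, Start, DeptNo}, closure = {ProjID, Start, PName, DeptNo} → lossless.

Decomposition 1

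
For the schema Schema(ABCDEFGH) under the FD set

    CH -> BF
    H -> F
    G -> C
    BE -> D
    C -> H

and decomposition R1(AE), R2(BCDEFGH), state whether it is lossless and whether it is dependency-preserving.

lossy but dependency-preserving

Lossless test: (E)⁺ = {E}, which is a superkey of neither fragment — lossy.
Dependency preservation: every FD's attributes lie within a single fragment, so each can be enforced locally — preserved.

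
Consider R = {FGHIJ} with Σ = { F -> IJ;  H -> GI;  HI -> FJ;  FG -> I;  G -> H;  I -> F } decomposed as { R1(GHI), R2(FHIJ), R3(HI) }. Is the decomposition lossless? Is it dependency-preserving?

lossless and dependency-preserving

Lossless test (chase): Rows 1 and 2 agree on H; apply H→GI and equate their GI entries. Rows 1 and 3 agree on H; apply H→GI and equate their GI entries. Rows 1 and 2 agree on HI; apply HI→FJ and equate their FJ entries. Rows 1 and 3 agree on HI; apply HI→FJ and equate their FJ entries. Row 1 is now all distinguished symbols — the join is lossless.
Dependency preservation: FG → I is not contained in any single fragment, but the restricted closure of its left-hand side across the fragments still reaches the right-hand side; the remaining FDs each lie inside some fragment. All dependencies are preserved.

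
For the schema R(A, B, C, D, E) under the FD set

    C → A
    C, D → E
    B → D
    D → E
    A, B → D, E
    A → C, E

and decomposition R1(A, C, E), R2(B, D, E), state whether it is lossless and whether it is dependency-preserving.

lossy but dependency-preserving

Lossless test: (E)⁺ = {E}, which is a superkey of neither fragment — lossy.
Dependency preservation: C, D → E; A, B → D, E are not contained in any single fragment, but the restricted closure of each left-hand side across the fragments still reaches the right-hand side; the remaining FDs each lie inside some fragment. All dependencies are preserved.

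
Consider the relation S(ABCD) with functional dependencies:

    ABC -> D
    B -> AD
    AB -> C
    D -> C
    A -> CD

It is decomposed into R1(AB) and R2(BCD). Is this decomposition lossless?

Yes

Common attributes: R1 ∩ R2 = {B}.
Closure of {B}: B → AD applies, adding AD; AB → C applies, adding C. So (B)⁺ = {ABCD}.
This closure contains every attribute of R1, so R1 ∩ R2 → R1. The join is lossless.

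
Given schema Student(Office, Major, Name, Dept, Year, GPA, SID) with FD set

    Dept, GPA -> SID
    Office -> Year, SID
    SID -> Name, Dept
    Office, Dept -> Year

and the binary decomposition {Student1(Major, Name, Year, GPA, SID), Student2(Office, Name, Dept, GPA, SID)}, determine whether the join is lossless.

Common attributes: Student1 ∩ Student2 = {Name, GPA, SID}.
Closure of {Name, GPA, SID}: SID → Name, Dept applies, adding Dept. So (Name, GPA, SID)⁺ = {Name, Dept, GPA, SID}.
The closure contains neither all of Student1 = {Major, Name, Year, GPA, SID} nor all of Student2 = {Office, Name, Dept, GPA, SID}, so the common attributes are not a superkey of either fragment. The join is lossy.

No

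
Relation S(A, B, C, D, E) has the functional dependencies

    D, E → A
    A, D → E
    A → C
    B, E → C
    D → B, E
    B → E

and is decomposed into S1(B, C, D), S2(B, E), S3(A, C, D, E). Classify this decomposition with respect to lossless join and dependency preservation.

lossless and dependency-preserving

Lossless test (chase): Rows 1 and 3 agree on D; apply D→B, E and equate their B, E entries. Rows 1 and 3 agree on D, E; apply D, E→A and equate their A entries. Rows 1 and 2 agree on B, E; apply B, E→C and equate their C entries. Row 1 is now all distinguished symbols — the join is lossless.
Dependency preservation: B, E → C; D → B, E are not contained in any single fragment, but the restricted closure of each left-hand side across the fragments still reaches the right-hand side; the remaining FDs each lie inside some fragment. All dependencies are preserved.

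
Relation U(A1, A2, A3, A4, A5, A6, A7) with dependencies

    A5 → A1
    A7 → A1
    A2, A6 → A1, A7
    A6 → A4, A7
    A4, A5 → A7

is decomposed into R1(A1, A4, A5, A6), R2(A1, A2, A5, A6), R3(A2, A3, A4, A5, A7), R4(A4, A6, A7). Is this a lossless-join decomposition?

Chase test. Columns are A1, A2, A3, A4, A5, A6, A7; row i has aⱼ where attribute j ∈ Ri, else bᵢⱼ.
Initial tableau (one row per fragment):
  row 1: a1 b12 b13 a4 a5 a6 b17
  row 2: a1 a2 b23 b24 a5 a6 b27
  row 3: b31 a2 a3 a4 a5 b36 a7
  row 4: b41 b42 b43 a4 b45 a6 a7
Rows 1 and 3 agree on A5; apply A5→A1 and equate their A1 entries.
Rows 3 and 4 agree on A7; apply A7→A1 and equate their A1 entries.
Rows 1 and 2 agree on A6; apply A6→A4, A7 and equate their A4, A7 entries.
Rows 1 and 4 agree on A6; apply A6→A4, A7 and equate their A4, A7 entries.
No row becomes fully distinguished — the join is lossy.

No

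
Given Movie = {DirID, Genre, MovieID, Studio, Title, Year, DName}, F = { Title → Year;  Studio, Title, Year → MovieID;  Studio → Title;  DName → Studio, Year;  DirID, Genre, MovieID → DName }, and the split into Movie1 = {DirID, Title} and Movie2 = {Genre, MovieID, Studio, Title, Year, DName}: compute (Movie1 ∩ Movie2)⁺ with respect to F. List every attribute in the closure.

Title, Year

Movie1 ∩ Movie2 = {Title}.
Title → Year applies, adding Year
Closure: {Title, Year}.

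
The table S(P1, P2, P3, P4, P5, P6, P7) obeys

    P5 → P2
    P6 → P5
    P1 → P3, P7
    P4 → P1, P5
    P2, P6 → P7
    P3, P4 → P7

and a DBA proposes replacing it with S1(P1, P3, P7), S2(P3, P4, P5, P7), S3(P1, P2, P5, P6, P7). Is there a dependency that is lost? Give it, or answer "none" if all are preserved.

Check P4 → P1, P5: no single fragment contains all of {P1, P4, P5}, and the restricted closure of {P4} across the fragments never reaches {P1, P5}.
P5 → P2 is preserved.
P6 → P5 is preserved.
P1 → P3, P7 is preserved.
P2, P6 → P7 is preserved.
P3, P4 → P7 is preserved.

P4 → P1, P5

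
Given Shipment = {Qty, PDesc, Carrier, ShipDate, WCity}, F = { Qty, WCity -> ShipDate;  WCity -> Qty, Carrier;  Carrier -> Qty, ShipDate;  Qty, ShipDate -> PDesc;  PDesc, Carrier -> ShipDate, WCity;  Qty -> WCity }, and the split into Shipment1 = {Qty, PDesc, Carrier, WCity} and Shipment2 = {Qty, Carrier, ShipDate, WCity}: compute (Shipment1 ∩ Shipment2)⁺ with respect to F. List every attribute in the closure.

Shipment1 ∩ Shipment2 = {Qty, Carrier, WCity}.
Qty, WCity → ShipDate applies, adding ShipDate
Qty, ShipDate → PDesc applies, adding PDesc
Closure: {Qty, PDesc, Carrier, ShipDate, WCity}.

Qty, PDesc, Carrier, ShipDate, WCity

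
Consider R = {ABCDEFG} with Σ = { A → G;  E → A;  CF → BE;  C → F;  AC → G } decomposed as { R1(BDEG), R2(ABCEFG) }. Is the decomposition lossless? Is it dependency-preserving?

Lossless test: (BEG)⁺ = {ABEG}, which is a superkey of neither fragment — lossy.
Dependency preservation: every FD's attributes lie within a single fragment, so each can be enforced locally — preserved.

lossy but dependency-preserving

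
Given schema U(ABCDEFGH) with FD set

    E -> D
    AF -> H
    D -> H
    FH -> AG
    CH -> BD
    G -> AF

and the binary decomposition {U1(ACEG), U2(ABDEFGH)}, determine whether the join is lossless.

No

Common attributes: U1 ∩ U2 = {AEG}.
Closure of {AEG}: E → D applies, adding D; D → H applies, adding H; G → AF applies, adding F. So (AEG)⁺ = {ADEFGH}.
The closure contains neither all of U1 = {ACEG} nor all of U2 = {ABDEFGH}, so the common attributes are not a superkey of either fragment. The join is lossy.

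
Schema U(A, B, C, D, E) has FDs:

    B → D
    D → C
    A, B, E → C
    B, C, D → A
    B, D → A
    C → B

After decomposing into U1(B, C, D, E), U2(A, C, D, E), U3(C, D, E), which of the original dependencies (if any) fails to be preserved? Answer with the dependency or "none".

none

B → D lies within U1.
D → C lies within U1.
A, B, E → C: restricted closure across fragments reaches C.
B, C, D → A: restricted closure across fragments reaches A.
B, D → A: restricted closure across fragments reaches A.
C → B lies within U1.
Every dependency is enforceable on the fragments, so the decomposition is dependency-preserving.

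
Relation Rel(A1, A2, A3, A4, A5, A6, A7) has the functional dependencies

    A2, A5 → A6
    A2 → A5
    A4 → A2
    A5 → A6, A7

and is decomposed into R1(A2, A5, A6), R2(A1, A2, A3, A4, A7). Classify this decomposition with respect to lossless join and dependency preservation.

lossless but not dependency-preserving

Lossless test: (A2)⁺ = {A2, A5, A6, A7}, which contains all of one fragment — lossless.
Dependency preservation: the restricted closure of {A5} across the fragments never reaches {A6, A7}, so A5 → A6, A7 cannot be enforced without a join — not preserved.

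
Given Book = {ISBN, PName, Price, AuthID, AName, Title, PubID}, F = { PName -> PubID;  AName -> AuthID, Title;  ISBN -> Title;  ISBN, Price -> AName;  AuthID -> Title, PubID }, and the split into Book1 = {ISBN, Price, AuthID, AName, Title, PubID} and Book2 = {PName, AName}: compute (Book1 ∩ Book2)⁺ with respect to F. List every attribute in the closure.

AuthID, AName, Title, PubID

Book1 ∩ Book2 = {AName}.
AName → AuthID, Title applies, adding AuthID, Title
AuthID → Title, PubID applies, adding PubID
Closure: {AuthID, AName, Title, PubID}.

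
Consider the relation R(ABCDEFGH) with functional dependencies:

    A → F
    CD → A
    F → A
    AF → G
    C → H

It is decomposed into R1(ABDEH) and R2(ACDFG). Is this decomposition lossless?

No

Common attributes: R1 ∩ R2 = {AD}.
Closure of {AD}: A → F applies, adding F; AF → G applies, adding G. So (AD)⁺ = {ADFG}.
The closure contains neither all of R1 = {ABDEH} nor all of R2 = {ACDFG}, so the common attributes are not a superkey of either fragment. The join is lossy.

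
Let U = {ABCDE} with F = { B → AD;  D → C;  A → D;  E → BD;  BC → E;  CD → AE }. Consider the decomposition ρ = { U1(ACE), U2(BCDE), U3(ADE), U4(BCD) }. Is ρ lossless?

Yes

Chase test. Columns are ABCDE; row i has aⱼ where attribute j ∈ Ui, else bᵢⱼ.
Initial tableau (one row per fragment):
  row 1: a1 b12 a3 b14 a5
  row 2: b21 a2 a3 a4 a5
  row 3: a1 b32 b33 a4 a5
  row 4: b41 a2 a3 a4 b45
Rows 2 and 4 agree on B; apply B→AD and equate their AD entries.
Rows 2 and 3 agree on D; apply D→C and equate their C entries.
Rows 1 and 3 agree on A; apply A→D and equate their D entries.
Rows 1 and 2 agree on E; apply E→BD and equate their BD entries.
Rows 1 and 3 agree on E; apply E→BD and equate their BD entries.
Rows 1 and 4 agree on BC; apply BC→E and equate their E entries.
Rows 1 and 2 agree on CD; apply CD→AE and equate their AE entries.
Row 1 is now all distinguished symbols — the join is lossless.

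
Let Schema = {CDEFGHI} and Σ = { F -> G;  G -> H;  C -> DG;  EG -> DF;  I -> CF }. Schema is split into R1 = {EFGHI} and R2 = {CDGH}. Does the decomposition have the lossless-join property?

No

Common attributes: R1 ∩ R2 = {GH}.
No dependency enlarges {GH}, so (GH)⁺ = {GH}.
The closure contains neither all of R1 = {EFGHI} nor all of R2 = {CDGH}, so the common attributes are not a superkey of either fragment. The join is lossy.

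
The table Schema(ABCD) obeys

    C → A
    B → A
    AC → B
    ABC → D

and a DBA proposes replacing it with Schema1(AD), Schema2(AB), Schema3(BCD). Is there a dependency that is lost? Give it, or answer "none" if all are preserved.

none

C → A: restricted closure across fragments reaches A.
B → A lies within Schema2.
AC → B: restricted closure across fragments reaches B.
ABC → D: restricted closure across fragments reaches D.
Every dependency is enforceable on the fragments, so the decomposition is dependency-preserving.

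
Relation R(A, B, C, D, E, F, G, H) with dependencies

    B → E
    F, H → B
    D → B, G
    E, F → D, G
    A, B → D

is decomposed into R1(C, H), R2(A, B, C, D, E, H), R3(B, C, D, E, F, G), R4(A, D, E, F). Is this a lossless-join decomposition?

No

Chase test. Columns are A, B, C, D, E, F, G, H; row i has aⱼ where attribute j ∈ Ri, else bᵢⱼ.
Initial tableau (one row per fragment):
  row 1: b11 b12 a3 b14 b15 b16 b17 a8
  row 2: a1 a2 a3 a4 a5 b26 b27 a8
  row 3: b31 a2 a3 a4 a5 a6 a7 b38
  row 4: a1 b42 b43 a4 a5 a6 b47 b48
Rows 2 and 3 agree on D; apply D→B, G and equate their B, G entries.
Rows 2 and 4 agree on D; apply D→B, G and equate their B, G entries.
No row becomes fully distinguished — the join is lossy.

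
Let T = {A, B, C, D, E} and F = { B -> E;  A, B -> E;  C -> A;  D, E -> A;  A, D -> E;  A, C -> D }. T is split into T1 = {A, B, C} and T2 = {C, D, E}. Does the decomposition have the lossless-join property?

Yes

Common attributes: T1 ∩ T2 = {C}.
Closure of {C}: C → A applies, adding A; A, C → D applies, adding D; A, D → E applies, adding E. So (C)⁺ = {A, C, D, E}.
This closure contains every attribute of T2, so T1 ∩ T2 → T2. The join is lossless.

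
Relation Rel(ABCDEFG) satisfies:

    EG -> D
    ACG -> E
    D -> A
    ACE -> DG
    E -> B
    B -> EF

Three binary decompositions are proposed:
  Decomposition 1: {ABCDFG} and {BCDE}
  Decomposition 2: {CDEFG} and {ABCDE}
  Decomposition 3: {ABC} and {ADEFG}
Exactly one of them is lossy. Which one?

Decomposition 3

Decomposition 1: common = {BCD}, closure = {ABCDEFG} → lossless.
Decomposition 2: common = {CDE}, closure = {ABCDEFG} → lossless.
Decomposition 3: common = {A}, closure = {A} → lossy.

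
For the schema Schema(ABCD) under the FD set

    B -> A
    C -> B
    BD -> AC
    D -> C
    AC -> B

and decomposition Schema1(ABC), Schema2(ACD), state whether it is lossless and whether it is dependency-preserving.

lossless and dependency-preserving

Lossless test: (AC)⁺ = {ABC}, which contains all of one fragment — lossless.
Dependency preservation: BD → AC is not contained in any single fragment, but the restricted closure of its left-hand side across the fragments still reaches the right-hand side; the remaining FDs each lie inside some fragment. All dependencies are preserved.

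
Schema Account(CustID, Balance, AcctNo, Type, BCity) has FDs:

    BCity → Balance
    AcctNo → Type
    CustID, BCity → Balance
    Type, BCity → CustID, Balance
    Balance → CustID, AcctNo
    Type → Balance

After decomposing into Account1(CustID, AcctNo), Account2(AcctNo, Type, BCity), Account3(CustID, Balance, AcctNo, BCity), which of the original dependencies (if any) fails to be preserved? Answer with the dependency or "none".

BCity → Balance lies within Account3.
AcctNo → Type lies within Account2.
CustID, BCity → Balance lies within Account3.
Type, BCity → CustID, Balance: restricted closure across fragments reaches CustID, Balance.
Balance → CustID, AcctNo lies within Account3.
Type → Balance: restricted closure across fragments reaches Balance.
Every dependency is enforceable on the fragments, so the decomposition is dependency-preserving.

none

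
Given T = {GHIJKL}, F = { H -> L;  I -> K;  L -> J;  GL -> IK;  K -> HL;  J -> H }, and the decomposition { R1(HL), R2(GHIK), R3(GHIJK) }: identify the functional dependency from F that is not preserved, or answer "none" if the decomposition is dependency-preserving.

none

H → L lies within R1.
I → K lies within R2.
L → J: restricted closure across fragments reaches J.
GL → IK: restricted closure across fragments reaches IK.
K → HL: restricted closure across fragments reaches HL.
J → H lies within R3.
Every dependency is enforceable on the fragments, so the decomposition is dependency-preserving.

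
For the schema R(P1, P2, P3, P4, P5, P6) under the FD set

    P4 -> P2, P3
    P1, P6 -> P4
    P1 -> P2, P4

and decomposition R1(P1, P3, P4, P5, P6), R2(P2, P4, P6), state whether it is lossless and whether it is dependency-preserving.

lossless and dependency-preserving

Lossless test: (P4, P6)⁺ = {P2, P3, P4, P6}, which contains all of one fragment — lossless.
Dependency preservation: P4 → P2, P3; P1 → P2, P4 are not contained in any single fragment, but the restricted closure of each left-hand side across the fragments still reaches the right-hand side; the remaining FDs each lie inside some fragment. All dependencies are preserved.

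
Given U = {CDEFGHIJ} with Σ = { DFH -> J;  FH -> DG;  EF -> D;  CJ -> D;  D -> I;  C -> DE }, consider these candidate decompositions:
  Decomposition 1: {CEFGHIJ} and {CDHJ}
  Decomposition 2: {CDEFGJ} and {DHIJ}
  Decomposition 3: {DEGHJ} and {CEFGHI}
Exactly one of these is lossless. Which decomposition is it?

Decomposition 1: common = {CHJ}, closure = {CDEHIJ} → lossless.
Decomposition 2: common = {DJ}, closure = {DIJ} → lossy.
Decomposition 3: common = {EGH}, closure = {EGH} → lossy.

Decomposition 1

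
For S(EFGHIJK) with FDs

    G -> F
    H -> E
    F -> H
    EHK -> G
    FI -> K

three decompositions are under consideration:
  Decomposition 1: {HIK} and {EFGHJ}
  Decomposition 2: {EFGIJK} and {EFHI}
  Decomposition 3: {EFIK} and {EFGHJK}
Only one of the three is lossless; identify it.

Decomposition 1: common = {H}, closure = {EH} → lossy.
Decomposition 2: common = {EFI}, closure = {EFGHIK} → lossless.
Decomposition 3: common = {EFK}, closure = {EFGHK} → lossy.

Decomposition 2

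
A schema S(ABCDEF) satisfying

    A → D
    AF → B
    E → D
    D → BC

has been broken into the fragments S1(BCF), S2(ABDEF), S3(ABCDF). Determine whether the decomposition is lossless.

Chase test. Columns are ABCDEF; row i has aⱼ where attribute j ∈ Si, else bᵢⱼ.
Initial tableau (one row per fragment):
  row 1: b11 a2 a3 b14 b15 a6
  row 2: a1 a2 b23 a4 a5 a6
  row 3: a1 a2 a3 a4 b35 a6
Rows 2 and 3 agree on D; apply D→BC and equate their BC entries.
Row 2 is now all distinguished symbols — the join is lossless.

Yes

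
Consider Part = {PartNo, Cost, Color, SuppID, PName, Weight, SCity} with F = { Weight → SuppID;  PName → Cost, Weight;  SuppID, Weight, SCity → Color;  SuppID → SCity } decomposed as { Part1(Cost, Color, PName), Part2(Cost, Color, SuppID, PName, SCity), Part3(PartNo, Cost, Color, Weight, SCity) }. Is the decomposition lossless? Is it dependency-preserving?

lossy and not dependency-preserving

Lossless test (chase): Rows 1 and 2 agree on PName; apply PName→Cost, Weight and equate their Cost, Weight entries. Rows 1 and 2 agree on Weight; apply Weight→SuppID and equate their SuppID entries. Rows 1 and 2 agree on SuppID; apply SuppID→SCity and equate their SCity entries. No row becomes fully distinguished — the join is lossy.
Dependency preservation: the restricted closure of {Weight} across the fragments never reaches {SuppID}, so Weight → SuppID cannot be enforced without a join — not preserved.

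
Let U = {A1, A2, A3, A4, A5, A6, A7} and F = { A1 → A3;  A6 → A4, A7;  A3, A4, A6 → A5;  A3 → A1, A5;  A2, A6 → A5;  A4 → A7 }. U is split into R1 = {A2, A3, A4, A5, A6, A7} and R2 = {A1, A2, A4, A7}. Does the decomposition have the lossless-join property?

Common attributes: R1 ∩ R2 = {A2, A4, A7}.
No dependency enlarges {A2, A4, A7}, so (A2, A4, A7)⁺ = {A2, A4, A7}.
The closure contains neither all of R1 = {A2, A3, A4, A5, A6, A7} nor all of R2 = {A1, A2, A4, A7}, so the common attributes are not a superkey of either fragment. The join is lossy.

No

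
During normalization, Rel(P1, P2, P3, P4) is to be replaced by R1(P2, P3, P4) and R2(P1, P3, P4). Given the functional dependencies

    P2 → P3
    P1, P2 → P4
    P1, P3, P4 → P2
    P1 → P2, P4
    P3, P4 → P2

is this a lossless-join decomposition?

Common attributes: R1 ∩ R2 = {P3, P4}.
Closure of {P3, P4}: P3, P4 → P2 applies, adding P2. So (P3, P4)⁺ = {P2, P3, P4}.
This closure contains every attribute of R1, so R1 ∩ R2 → R1. The join is lossless.

Yes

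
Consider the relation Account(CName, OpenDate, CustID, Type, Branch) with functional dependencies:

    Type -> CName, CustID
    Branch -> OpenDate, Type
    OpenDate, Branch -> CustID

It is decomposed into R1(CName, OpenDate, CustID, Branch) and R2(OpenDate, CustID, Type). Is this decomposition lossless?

Common attributes: R1 ∩ R2 = {OpenDate, CustID}.
No dependency enlarges {OpenDate, CustID}, so (OpenDate, CustID)⁺ = {OpenDate, CustID}.
The closure contains neither all of R1 = {CName, OpenDate, CustID, Branch} nor all of R2 = {OpenDate, CustID, Type}, so the common attributes are not a superkey of either fragment. The join is lossy.

No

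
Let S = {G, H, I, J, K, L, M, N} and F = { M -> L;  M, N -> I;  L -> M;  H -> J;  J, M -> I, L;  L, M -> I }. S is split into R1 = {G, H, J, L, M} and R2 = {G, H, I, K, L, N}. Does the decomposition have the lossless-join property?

Common attributes: R1 ∩ R2 = {G, H, L}.
Closure of {G, H, L}: L → M applies, adding M; H → J applies, adding J; J, M → I, L applies, adding I. So (G, H, L)⁺ = {G, H, I, J, L, M}.
This closure contains every attribute of R1, so R1 ∩ R2 → R1. The join is lossless.

Yes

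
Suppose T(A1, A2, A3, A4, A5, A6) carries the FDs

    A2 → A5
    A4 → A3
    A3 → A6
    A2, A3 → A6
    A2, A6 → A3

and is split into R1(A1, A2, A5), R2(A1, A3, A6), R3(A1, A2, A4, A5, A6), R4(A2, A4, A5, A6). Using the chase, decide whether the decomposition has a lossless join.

No

Chase test. Columns are A1, A2, A3, A4, A5, A6; row i has aⱼ where attribute j ∈ Ri, else bᵢⱼ.
Initial tableau (one row per fragment):
  row 1: a1 a2 b13 b14 a5 b16
  row 2: a1 b22 a3 b24 b25 a6
  row 3: a1 a2 b33 a4 a5 a6
  row 4: b41 a2 b43 a4 a5 a6
Rows 3 and 4 agree on A4; apply A4→A3 and equate their A3 entries.
No row becomes fully distinguished — the join is lossy.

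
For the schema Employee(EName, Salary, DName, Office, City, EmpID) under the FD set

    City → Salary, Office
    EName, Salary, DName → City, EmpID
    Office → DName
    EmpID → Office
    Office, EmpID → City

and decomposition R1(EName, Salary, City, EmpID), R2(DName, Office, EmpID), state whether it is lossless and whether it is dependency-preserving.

Lossless test: (EmpID)⁺ = {Salary, DName, Office, City, EmpID}, which contains all of one fragment — lossless.
Dependency preservation: the restricted closure of {City} across the fragments never reaches {Salary, Office}, so City → Salary, Office cannot be enforced without a join — not preserved.

lossless but not dependency-preserving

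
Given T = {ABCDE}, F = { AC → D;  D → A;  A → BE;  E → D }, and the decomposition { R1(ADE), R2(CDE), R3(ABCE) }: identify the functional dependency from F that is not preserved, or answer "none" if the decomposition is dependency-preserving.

none

AC → D: restricted closure across fragments reaches D.
D → A lies within R1.
A → BE lies within R3.
E → D lies within R1.
Every dependency is enforceable on the fragments, so the decomposition is dependency-preserving.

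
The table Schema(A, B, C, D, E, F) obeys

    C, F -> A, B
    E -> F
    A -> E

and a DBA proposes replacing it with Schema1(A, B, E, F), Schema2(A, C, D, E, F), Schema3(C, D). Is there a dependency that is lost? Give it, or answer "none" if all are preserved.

C, F -> A, B

Check C, F → A, B: no single fragment contains all of {A, B, C, F}, and the restricted closure of {C, F} across the fragments never reaches {A, B}.
E → F is preserved.
A → E is preserved.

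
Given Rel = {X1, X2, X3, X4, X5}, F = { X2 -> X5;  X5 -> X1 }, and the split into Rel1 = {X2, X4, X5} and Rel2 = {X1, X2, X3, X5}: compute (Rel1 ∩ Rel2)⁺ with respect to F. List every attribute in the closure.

X1, X2, X5

Rel1 ∩ Rel2 = {X2, X5}.
X5 → X1 applies, adding X1
Closure: {X1, X2, X5}.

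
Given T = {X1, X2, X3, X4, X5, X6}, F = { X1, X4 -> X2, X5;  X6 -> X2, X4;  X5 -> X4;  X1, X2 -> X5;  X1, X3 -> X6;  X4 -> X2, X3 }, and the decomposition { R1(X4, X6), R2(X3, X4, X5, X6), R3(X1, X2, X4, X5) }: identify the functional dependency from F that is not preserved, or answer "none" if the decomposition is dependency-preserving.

X1, X3 -> X6

Check X1, X3 → X6: no single fragment contains all of {X1, X3, X6}, and the restricted closure of {X1, X3} across the fragments never reaches {X6}.
X1, X4 → X2, X5 is preserved.
X6 → X2, X4 is preserved.
X5 → X4 is preserved.
X1, X2 → X5 is preserved.
X4 → X2, X3 is preserved.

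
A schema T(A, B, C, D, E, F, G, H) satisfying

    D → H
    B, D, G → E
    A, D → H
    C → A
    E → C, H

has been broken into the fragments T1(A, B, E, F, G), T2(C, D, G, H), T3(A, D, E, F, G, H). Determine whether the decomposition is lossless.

Chase test. Columns are A, B, C, D, E, F, G, H; row i has aⱼ where attribute j ∈ Ti, else bᵢⱼ.
Initial tableau (one row per fragment):
  row 1: a1 a2 b13 b14 a5 a6 a7 b18
  row 2: b21 b22 a3 a4 b25 b26 a7 a8
  row 3: a1 b32 b33 a4 a5 a6 a7 a8
Rows 1 and 3 agree on E; apply E→C, H and equate their C, H entries.
No row becomes fully distinguished — the join is lossy.

No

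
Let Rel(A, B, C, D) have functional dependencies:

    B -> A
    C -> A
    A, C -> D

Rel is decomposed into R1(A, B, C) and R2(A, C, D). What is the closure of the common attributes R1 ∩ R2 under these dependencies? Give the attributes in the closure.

A, C, D

R1 ∩ R2 = {A, C}.
A, C → D applies, adding D
Closure: {A, C, D}.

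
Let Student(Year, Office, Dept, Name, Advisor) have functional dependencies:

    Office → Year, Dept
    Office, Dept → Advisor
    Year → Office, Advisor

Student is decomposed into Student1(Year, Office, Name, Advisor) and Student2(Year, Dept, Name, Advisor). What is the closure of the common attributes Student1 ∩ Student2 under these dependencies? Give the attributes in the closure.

Student1 ∩ Student2 = {Year, Name, Advisor}.
Year → Office, Advisor applies, adding Office
Office → Year, Dept applies, adding Dept
Closure: {Year, Office, Dept, Name, Advisor}.

Year, Office, Dept, Name, Advisor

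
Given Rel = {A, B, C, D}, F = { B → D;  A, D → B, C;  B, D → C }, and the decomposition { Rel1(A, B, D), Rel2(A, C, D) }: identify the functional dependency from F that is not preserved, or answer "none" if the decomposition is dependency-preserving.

B, D → C

Check B, D → C: no single fragment contains all of {B, C, D}, and the restricted closure of {B, D} across the fragments never reaches {C}.
B → D is preserved.
A, D → B, C is preserved.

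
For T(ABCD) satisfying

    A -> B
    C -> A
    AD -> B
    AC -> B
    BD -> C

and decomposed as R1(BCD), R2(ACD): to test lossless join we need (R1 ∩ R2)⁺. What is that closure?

R1 ∩ R2 = {CD}.
C → A applies, adding A
AD → B applies, adding B
Closure: {ABCD}.

ABCD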